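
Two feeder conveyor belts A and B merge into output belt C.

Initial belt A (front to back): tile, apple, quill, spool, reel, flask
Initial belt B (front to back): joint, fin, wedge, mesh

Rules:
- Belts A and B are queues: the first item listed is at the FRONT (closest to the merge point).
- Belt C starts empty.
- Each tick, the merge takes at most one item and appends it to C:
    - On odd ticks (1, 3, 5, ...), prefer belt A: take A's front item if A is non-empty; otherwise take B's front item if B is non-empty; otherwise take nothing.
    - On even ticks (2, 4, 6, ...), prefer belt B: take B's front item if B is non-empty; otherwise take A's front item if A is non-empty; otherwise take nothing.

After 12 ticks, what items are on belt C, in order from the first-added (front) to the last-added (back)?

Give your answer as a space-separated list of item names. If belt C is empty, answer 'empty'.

Tick 1: prefer A, take tile from A; A=[apple,quill,spool,reel,flask] B=[joint,fin,wedge,mesh] C=[tile]
Tick 2: prefer B, take joint from B; A=[apple,quill,spool,reel,flask] B=[fin,wedge,mesh] C=[tile,joint]
Tick 3: prefer A, take apple from A; A=[quill,spool,reel,flask] B=[fin,wedge,mesh] C=[tile,joint,apple]
Tick 4: prefer B, take fin from B; A=[quill,spool,reel,flask] B=[wedge,mesh] C=[tile,joint,apple,fin]
Tick 5: prefer A, take quill from A; A=[spool,reel,flask] B=[wedge,mesh] C=[tile,joint,apple,fin,quill]
Tick 6: prefer B, take wedge from B; A=[spool,reel,flask] B=[mesh] C=[tile,joint,apple,fin,quill,wedge]
Tick 7: prefer A, take spool from A; A=[reel,flask] B=[mesh] C=[tile,joint,apple,fin,quill,wedge,spool]
Tick 8: prefer B, take mesh from B; A=[reel,flask] B=[-] C=[tile,joint,apple,fin,quill,wedge,spool,mesh]
Tick 9: prefer A, take reel from A; A=[flask] B=[-] C=[tile,joint,apple,fin,quill,wedge,spool,mesh,reel]
Tick 10: prefer B, take flask from A; A=[-] B=[-] C=[tile,joint,apple,fin,quill,wedge,spool,mesh,reel,flask]
Tick 11: prefer A, both empty, nothing taken; A=[-] B=[-] C=[tile,joint,apple,fin,quill,wedge,spool,mesh,reel,flask]
Tick 12: prefer B, both empty, nothing taken; A=[-] B=[-] C=[tile,joint,apple,fin,quill,wedge,spool,mesh,reel,flask]

Answer: tile joint apple fin quill wedge spool mesh reel flask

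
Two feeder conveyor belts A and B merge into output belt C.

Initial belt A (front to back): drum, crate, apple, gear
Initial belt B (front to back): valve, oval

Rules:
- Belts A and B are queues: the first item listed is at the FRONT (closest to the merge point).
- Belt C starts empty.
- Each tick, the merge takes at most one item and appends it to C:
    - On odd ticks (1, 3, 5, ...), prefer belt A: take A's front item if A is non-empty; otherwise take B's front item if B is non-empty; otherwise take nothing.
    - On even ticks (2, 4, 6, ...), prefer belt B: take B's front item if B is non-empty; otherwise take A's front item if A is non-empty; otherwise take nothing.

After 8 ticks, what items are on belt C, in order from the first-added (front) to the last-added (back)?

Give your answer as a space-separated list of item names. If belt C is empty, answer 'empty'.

Answer: drum valve crate oval apple gear

Derivation:
Tick 1: prefer A, take drum from A; A=[crate,apple,gear] B=[valve,oval] C=[drum]
Tick 2: prefer B, take valve from B; A=[crate,apple,gear] B=[oval] C=[drum,valve]
Tick 3: prefer A, take crate from A; A=[apple,gear] B=[oval] C=[drum,valve,crate]
Tick 4: prefer B, take oval from B; A=[apple,gear] B=[-] C=[drum,valve,crate,oval]
Tick 5: prefer A, take apple from A; A=[gear] B=[-] C=[drum,valve,crate,oval,apple]
Tick 6: prefer B, take gear from A; A=[-] B=[-] C=[drum,valve,crate,oval,apple,gear]
Tick 7: prefer A, both empty, nothing taken; A=[-] B=[-] C=[drum,valve,crate,oval,apple,gear]
Tick 8: prefer B, both empty, nothing taken; A=[-] B=[-] C=[drum,valve,crate,oval,apple,gear]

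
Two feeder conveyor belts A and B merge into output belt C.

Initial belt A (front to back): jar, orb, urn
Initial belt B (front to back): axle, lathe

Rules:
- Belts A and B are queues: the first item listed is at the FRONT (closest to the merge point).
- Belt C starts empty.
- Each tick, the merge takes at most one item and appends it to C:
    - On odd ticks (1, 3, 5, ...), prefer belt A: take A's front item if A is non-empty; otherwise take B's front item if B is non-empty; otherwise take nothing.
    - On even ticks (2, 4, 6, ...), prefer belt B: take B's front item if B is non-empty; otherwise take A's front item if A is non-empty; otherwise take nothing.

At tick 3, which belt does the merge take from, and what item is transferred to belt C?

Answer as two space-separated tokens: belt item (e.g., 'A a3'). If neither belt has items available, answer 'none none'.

Answer: A orb

Derivation:
Tick 1: prefer A, take jar from A; A=[orb,urn] B=[axle,lathe] C=[jar]
Tick 2: prefer B, take axle from B; A=[orb,urn] B=[lathe] C=[jar,axle]
Tick 3: prefer A, take orb from A; A=[urn] B=[lathe] C=[jar,axle,orb]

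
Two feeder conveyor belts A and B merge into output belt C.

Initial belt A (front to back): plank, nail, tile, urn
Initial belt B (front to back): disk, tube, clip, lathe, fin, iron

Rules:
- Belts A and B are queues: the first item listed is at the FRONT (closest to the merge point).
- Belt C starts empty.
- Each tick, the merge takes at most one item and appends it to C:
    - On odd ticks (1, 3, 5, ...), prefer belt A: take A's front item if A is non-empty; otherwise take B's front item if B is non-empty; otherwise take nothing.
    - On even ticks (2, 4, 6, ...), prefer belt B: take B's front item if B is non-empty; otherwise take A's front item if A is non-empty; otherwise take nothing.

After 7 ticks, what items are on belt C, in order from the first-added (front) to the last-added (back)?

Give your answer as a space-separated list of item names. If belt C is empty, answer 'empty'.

Answer: plank disk nail tube tile clip urn

Derivation:
Tick 1: prefer A, take plank from A; A=[nail,tile,urn] B=[disk,tube,clip,lathe,fin,iron] C=[plank]
Tick 2: prefer B, take disk from B; A=[nail,tile,urn] B=[tube,clip,lathe,fin,iron] C=[plank,disk]
Tick 3: prefer A, take nail from A; A=[tile,urn] B=[tube,clip,lathe,fin,iron] C=[plank,disk,nail]
Tick 4: prefer B, take tube from B; A=[tile,urn] B=[clip,lathe,fin,iron] C=[plank,disk,nail,tube]
Tick 5: prefer A, take tile from A; A=[urn] B=[clip,lathe,fin,iron] C=[plank,disk,nail,tube,tile]
Tick 6: prefer B, take clip from B; A=[urn] B=[lathe,fin,iron] C=[plank,disk,nail,tube,tile,clip]
Tick 7: prefer A, take urn from A; A=[-] B=[lathe,fin,iron] C=[plank,disk,nail,tube,tile,clip,urn]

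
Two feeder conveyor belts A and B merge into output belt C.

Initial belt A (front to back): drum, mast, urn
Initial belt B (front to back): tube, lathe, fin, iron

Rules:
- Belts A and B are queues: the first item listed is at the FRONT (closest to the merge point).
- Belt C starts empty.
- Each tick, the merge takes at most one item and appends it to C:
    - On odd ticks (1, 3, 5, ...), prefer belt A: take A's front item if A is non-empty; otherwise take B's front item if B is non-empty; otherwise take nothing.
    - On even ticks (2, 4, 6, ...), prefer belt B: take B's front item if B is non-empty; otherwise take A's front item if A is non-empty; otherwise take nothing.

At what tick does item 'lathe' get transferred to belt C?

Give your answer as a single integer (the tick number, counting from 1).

Tick 1: prefer A, take drum from A; A=[mast,urn] B=[tube,lathe,fin,iron] C=[drum]
Tick 2: prefer B, take tube from B; A=[mast,urn] B=[lathe,fin,iron] C=[drum,tube]
Tick 3: prefer A, take mast from A; A=[urn] B=[lathe,fin,iron] C=[drum,tube,mast]
Tick 4: prefer B, take lathe from B; A=[urn] B=[fin,iron] C=[drum,tube,mast,lathe]

Answer: 4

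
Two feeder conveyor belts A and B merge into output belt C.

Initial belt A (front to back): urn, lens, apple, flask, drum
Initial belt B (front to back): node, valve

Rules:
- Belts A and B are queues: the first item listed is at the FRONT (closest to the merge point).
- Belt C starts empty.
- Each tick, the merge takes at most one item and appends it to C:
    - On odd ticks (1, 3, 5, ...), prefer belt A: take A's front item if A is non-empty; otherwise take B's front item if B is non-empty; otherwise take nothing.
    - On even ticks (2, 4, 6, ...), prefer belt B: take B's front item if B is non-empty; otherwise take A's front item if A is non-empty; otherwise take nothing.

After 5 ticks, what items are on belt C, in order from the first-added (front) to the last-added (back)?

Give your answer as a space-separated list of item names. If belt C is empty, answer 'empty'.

Tick 1: prefer A, take urn from A; A=[lens,apple,flask,drum] B=[node,valve] C=[urn]
Tick 2: prefer B, take node from B; A=[lens,apple,flask,drum] B=[valve] C=[urn,node]
Tick 3: prefer A, take lens from A; A=[apple,flask,drum] B=[valve] C=[urn,node,lens]
Tick 4: prefer B, take valve from B; A=[apple,flask,drum] B=[-] C=[urn,node,lens,valve]
Tick 5: prefer A, take apple from A; A=[flask,drum] B=[-] C=[urn,node,lens,valve,apple]

Answer: urn node lens valve apple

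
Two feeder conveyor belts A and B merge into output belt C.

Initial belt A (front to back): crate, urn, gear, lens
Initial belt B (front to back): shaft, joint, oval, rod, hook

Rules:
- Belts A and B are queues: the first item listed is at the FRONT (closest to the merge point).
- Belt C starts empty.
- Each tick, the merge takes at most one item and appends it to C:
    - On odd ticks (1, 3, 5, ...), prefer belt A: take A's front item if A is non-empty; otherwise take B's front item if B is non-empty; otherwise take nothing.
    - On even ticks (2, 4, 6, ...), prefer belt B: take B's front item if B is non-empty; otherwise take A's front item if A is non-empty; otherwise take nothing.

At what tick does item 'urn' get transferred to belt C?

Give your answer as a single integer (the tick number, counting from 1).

Tick 1: prefer A, take crate from A; A=[urn,gear,lens] B=[shaft,joint,oval,rod,hook] C=[crate]
Tick 2: prefer B, take shaft from B; A=[urn,gear,lens] B=[joint,oval,rod,hook] C=[crate,shaft]
Tick 3: prefer A, take urn from A; A=[gear,lens] B=[joint,oval,rod,hook] C=[crate,shaft,urn]

Answer: 3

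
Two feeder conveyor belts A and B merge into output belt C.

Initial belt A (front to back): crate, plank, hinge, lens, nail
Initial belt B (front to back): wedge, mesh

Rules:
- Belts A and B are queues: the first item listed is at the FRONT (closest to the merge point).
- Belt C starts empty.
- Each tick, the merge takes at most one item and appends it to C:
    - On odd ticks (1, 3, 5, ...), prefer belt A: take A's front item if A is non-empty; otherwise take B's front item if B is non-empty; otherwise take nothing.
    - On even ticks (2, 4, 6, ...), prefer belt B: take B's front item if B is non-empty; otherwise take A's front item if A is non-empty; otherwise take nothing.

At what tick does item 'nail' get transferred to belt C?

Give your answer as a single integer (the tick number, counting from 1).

Tick 1: prefer A, take crate from A; A=[plank,hinge,lens,nail] B=[wedge,mesh] C=[crate]
Tick 2: prefer B, take wedge from B; A=[plank,hinge,lens,nail] B=[mesh] C=[crate,wedge]
Tick 3: prefer A, take plank from A; A=[hinge,lens,nail] B=[mesh] C=[crate,wedge,plank]
Tick 4: prefer B, take mesh from B; A=[hinge,lens,nail] B=[-] C=[crate,wedge,plank,mesh]
Tick 5: prefer A, take hinge from A; A=[lens,nail] B=[-] C=[crate,wedge,plank,mesh,hinge]
Tick 6: prefer B, take lens from A; A=[nail] B=[-] C=[crate,wedge,plank,mesh,hinge,lens]
Tick 7: prefer A, take nail from A; A=[-] B=[-] C=[crate,wedge,plank,mesh,hinge,lens,nail]

Answer: 7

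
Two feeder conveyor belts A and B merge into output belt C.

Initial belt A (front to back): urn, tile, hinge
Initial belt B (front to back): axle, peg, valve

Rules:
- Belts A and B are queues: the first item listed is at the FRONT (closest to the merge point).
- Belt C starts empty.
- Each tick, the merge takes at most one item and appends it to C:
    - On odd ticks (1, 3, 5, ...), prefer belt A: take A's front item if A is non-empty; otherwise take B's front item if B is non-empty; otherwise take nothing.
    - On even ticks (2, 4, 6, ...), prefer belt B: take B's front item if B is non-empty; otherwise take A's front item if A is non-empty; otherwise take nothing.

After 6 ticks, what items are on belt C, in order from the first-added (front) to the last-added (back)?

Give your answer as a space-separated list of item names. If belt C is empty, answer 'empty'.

Tick 1: prefer A, take urn from A; A=[tile,hinge] B=[axle,peg,valve] C=[urn]
Tick 2: prefer B, take axle from B; A=[tile,hinge] B=[peg,valve] C=[urn,axle]
Tick 3: prefer A, take tile from A; A=[hinge] B=[peg,valve] C=[urn,axle,tile]
Tick 4: prefer B, take peg from B; A=[hinge] B=[valve] C=[urn,axle,tile,peg]
Tick 5: prefer A, take hinge from A; A=[-] B=[valve] C=[urn,axle,tile,peg,hinge]
Tick 6: prefer B, take valve from B; A=[-] B=[-] C=[urn,axle,tile,peg,hinge,valve]

Answer: urn axle tile peg hinge valve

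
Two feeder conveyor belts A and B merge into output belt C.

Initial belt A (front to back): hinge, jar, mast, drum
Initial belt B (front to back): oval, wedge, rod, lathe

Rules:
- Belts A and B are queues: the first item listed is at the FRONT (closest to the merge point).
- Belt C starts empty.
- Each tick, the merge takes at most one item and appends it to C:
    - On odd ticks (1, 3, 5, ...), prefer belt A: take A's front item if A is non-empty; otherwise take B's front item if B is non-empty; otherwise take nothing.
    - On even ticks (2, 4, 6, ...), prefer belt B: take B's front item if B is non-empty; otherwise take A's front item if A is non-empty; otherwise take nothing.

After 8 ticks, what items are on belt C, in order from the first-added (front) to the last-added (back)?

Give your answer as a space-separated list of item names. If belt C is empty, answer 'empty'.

Answer: hinge oval jar wedge mast rod drum lathe

Derivation:
Tick 1: prefer A, take hinge from A; A=[jar,mast,drum] B=[oval,wedge,rod,lathe] C=[hinge]
Tick 2: prefer B, take oval from B; A=[jar,mast,drum] B=[wedge,rod,lathe] C=[hinge,oval]
Tick 3: prefer A, take jar from A; A=[mast,drum] B=[wedge,rod,lathe] C=[hinge,oval,jar]
Tick 4: prefer B, take wedge from B; A=[mast,drum] B=[rod,lathe] C=[hinge,oval,jar,wedge]
Tick 5: prefer A, take mast from A; A=[drum] B=[rod,lathe] C=[hinge,oval,jar,wedge,mast]
Tick 6: prefer B, take rod from B; A=[drum] B=[lathe] C=[hinge,oval,jar,wedge,mast,rod]
Tick 7: prefer A, take drum from A; A=[-] B=[lathe] C=[hinge,oval,jar,wedge,mast,rod,drum]
Tick 8: prefer B, take lathe from B; A=[-] B=[-] C=[hinge,oval,jar,wedge,mast,rod,drum,lathe]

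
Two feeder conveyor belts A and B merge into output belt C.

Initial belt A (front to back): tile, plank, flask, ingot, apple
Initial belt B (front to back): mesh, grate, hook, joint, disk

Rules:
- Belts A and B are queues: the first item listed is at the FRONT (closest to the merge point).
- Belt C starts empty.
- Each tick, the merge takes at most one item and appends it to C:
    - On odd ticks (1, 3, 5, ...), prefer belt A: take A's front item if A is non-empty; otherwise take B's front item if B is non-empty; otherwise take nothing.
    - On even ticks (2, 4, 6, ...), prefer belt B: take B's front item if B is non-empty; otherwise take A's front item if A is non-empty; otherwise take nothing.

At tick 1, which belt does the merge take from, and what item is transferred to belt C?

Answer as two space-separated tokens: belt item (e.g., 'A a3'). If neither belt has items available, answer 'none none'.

Tick 1: prefer A, take tile from A; A=[plank,flask,ingot,apple] B=[mesh,grate,hook,joint,disk] C=[tile]

Answer: A tile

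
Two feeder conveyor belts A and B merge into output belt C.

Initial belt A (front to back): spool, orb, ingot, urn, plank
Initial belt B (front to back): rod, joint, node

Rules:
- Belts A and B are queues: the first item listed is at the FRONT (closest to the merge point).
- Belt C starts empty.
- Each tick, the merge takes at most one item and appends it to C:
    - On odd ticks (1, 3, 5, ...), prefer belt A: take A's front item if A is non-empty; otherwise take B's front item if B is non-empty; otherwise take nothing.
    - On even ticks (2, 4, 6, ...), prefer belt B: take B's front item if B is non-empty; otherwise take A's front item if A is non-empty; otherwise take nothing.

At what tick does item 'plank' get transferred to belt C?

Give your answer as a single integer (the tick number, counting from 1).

Tick 1: prefer A, take spool from A; A=[orb,ingot,urn,plank] B=[rod,joint,node] C=[spool]
Tick 2: prefer B, take rod from B; A=[orb,ingot,urn,plank] B=[joint,node] C=[spool,rod]
Tick 3: prefer A, take orb from A; A=[ingot,urn,plank] B=[joint,node] C=[spool,rod,orb]
Tick 4: prefer B, take joint from B; A=[ingot,urn,plank] B=[node] C=[spool,rod,orb,joint]
Tick 5: prefer A, take ingot from A; A=[urn,plank] B=[node] C=[spool,rod,orb,joint,ingot]
Tick 6: prefer B, take node from B; A=[urn,plank] B=[-] C=[spool,rod,orb,joint,ingot,node]
Tick 7: prefer A, take urn from A; A=[plank] B=[-] C=[spool,rod,orb,joint,ingot,node,urn]
Tick 8: prefer B, take plank from A; A=[-] B=[-] C=[spool,rod,orb,joint,ingot,node,urn,plank]

Answer: 8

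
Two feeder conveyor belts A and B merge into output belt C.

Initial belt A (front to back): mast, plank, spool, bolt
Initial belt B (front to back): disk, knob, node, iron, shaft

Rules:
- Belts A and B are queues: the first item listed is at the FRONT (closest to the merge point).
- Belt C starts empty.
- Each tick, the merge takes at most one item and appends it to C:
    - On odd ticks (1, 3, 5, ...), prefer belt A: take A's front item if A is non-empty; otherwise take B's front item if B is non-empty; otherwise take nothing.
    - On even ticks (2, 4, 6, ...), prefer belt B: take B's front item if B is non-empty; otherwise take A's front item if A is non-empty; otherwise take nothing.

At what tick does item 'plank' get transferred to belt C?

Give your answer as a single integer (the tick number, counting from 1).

Tick 1: prefer A, take mast from A; A=[plank,spool,bolt] B=[disk,knob,node,iron,shaft] C=[mast]
Tick 2: prefer B, take disk from B; A=[plank,spool,bolt] B=[knob,node,iron,shaft] C=[mast,disk]
Tick 3: prefer A, take plank from A; A=[spool,bolt] B=[knob,node,iron,shaft] C=[mast,disk,plank]

Answer: 3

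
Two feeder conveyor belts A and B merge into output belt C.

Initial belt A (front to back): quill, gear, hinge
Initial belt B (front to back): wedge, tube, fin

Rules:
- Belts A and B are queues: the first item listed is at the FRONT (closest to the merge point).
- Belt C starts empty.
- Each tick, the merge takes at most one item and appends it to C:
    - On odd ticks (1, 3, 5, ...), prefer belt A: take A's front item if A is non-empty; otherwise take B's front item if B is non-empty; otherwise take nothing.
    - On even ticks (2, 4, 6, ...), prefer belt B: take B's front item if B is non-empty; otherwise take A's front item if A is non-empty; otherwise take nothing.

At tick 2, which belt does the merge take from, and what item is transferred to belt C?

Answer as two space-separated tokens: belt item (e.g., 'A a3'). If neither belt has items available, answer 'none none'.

Tick 1: prefer A, take quill from A; A=[gear,hinge] B=[wedge,tube,fin] C=[quill]
Tick 2: prefer B, take wedge from B; A=[gear,hinge] B=[tube,fin] C=[quill,wedge]

Answer: B wedge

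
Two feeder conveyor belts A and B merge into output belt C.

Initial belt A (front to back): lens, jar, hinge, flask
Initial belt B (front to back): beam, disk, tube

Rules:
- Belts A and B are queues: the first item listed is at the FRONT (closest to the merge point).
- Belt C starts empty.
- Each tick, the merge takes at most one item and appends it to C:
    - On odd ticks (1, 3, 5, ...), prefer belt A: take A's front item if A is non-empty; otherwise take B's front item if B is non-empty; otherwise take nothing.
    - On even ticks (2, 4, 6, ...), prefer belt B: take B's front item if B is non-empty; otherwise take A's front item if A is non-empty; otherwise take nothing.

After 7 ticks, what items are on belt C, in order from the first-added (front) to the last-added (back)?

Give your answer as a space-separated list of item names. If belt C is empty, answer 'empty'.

Tick 1: prefer A, take lens from A; A=[jar,hinge,flask] B=[beam,disk,tube] C=[lens]
Tick 2: prefer B, take beam from B; A=[jar,hinge,flask] B=[disk,tube] C=[lens,beam]
Tick 3: prefer A, take jar from A; A=[hinge,flask] B=[disk,tube] C=[lens,beam,jar]
Tick 4: prefer B, take disk from B; A=[hinge,flask] B=[tube] C=[lens,beam,jar,disk]
Tick 5: prefer A, take hinge from A; A=[flask] B=[tube] C=[lens,beam,jar,disk,hinge]
Tick 6: prefer B, take tube from B; A=[flask] B=[-] C=[lens,beam,jar,disk,hinge,tube]
Tick 7: prefer A, take flask from A; A=[-] B=[-] C=[lens,beam,jar,disk,hinge,tube,flask]

Answer: lens beam jar disk hinge tube flask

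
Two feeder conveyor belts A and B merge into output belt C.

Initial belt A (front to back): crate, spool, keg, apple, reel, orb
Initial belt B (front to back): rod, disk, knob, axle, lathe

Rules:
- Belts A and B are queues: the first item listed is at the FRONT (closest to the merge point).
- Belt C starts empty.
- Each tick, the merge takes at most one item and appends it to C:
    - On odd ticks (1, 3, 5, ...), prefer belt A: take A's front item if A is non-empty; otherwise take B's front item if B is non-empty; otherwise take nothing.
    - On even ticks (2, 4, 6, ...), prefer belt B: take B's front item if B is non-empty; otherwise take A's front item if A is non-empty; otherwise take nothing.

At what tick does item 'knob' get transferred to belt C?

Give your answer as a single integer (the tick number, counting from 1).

Tick 1: prefer A, take crate from A; A=[spool,keg,apple,reel,orb] B=[rod,disk,knob,axle,lathe] C=[crate]
Tick 2: prefer B, take rod from B; A=[spool,keg,apple,reel,orb] B=[disk,knob,axle,lathe] C=[crate,rod]
Tick 3: prefer A, take spool from A; A=[keg,apple,reel,orb] B=[disk,knob,axle,lathe] C=[crate,rod,spool]
Tick 4: prefer B, take disk from B; A=[keg,apple,reel,orb] B=[knob,axle,lathe] C=[crate,rod,spool,disk]
Tick 5: prefer A, take keg from A; A=[apple,reel,orb] B=[knob,axle,lathe] C=[crate,rod,spool,disk,keg]
Tick 6: prefer B, take knob from B; A=[apple,reel,orb] B=[axle,lathe] C=[crate,rod,spool,disk,keg,knob]

Answer: 6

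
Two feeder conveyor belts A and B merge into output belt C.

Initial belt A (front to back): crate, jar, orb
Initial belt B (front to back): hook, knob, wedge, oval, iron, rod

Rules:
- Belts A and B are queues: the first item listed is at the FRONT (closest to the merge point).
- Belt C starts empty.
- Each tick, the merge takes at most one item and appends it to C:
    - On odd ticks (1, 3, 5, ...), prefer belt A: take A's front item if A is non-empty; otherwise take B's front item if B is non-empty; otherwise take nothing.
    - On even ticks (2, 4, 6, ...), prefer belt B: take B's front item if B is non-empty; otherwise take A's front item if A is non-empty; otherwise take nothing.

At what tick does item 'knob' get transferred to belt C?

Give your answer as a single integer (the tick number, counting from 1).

Answer: 4

Derivation:
Tick 1: prefer A, take crate from A; A=[jar,orb] B=[hook,knob,wedge,oval,iron,rod] C=[crate]
Tick 2: prefer B, take hook from B; A=[jar,orb] B=[knob,wedge,oval,iron,rod] C=[crate,hook]
Tick 3: prefer A, take jar from A; A=[orb] B=[knob,wedge,oval,iron,rod] C=[crate,hook,jar]
Tick 4: prefer B, take knob from B; A=[orb] B=[wedge,oval,iron,rod] C=[crate,hook,jar,knob]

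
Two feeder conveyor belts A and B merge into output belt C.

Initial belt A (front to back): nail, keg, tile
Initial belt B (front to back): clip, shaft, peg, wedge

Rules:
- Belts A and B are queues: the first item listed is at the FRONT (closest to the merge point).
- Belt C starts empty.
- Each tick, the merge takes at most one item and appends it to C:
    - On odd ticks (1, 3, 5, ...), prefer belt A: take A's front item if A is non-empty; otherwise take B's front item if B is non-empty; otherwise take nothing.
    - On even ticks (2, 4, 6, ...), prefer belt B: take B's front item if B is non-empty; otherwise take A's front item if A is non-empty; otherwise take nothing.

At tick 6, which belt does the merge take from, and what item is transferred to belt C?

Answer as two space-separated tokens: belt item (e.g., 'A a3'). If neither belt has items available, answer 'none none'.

Answer: B peg

Derivation:
Tick 1: prefer A, take nail from A; A=[keg,tile] B=[clip,shaft,peg,wedge] C=[nail]
Tick 2: prefer B, take clip from B; A=[keg,tile] B=[shaft,peg,wedge] C=[nail,clip]
Tick 3: prefer A, take keg from A; A=[tile] B=[shaft,peg,wedge] C=[nail,clip,keg]
Tick 4: prefer B, take shaft from B; A=[tile] B=[peg,wedge] C=[nail,clip,keg,shaft]
Tick 5: prefer A, take tile from A; A=[-] B=[peg,wedge] C=[nail,clip,keg,shaft,tile]
Tick 6: prefer B, take peg from B; A=[-] B=[wedge] C=[nail,clip,keg,shaft,tile,peg]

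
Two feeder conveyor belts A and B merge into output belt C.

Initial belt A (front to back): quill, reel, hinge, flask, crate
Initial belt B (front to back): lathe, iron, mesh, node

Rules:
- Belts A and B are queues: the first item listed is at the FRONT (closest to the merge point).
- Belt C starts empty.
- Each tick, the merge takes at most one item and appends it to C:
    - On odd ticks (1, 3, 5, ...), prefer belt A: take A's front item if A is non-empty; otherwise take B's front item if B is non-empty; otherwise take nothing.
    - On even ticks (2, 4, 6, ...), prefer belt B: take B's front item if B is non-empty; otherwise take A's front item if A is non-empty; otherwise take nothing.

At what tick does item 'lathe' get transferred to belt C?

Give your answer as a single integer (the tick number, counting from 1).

Tick 1: prefer A, take quill from A; A=[reel,hinge,flask,crate] B=[lathe,iron,mesh,node] C=[quill]
Tick 2: prefer B, take lathe from B; A=[reel,hinge,flask,crate] B=[iron,mesh,node] C=[quill,lathe]

Answer: 2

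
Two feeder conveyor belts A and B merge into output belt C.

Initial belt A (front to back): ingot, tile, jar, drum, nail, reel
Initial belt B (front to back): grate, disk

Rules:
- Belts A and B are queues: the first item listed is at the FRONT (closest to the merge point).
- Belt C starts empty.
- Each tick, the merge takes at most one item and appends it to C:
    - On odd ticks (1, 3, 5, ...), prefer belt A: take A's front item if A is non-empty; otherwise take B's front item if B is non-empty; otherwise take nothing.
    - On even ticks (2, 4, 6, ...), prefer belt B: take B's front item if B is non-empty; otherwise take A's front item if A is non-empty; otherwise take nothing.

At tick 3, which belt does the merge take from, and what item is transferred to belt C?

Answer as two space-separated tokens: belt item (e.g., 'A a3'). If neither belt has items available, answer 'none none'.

Tick 1: prefer A, take ingot from A; A=[tile,jar,drum,nail,reel] B=[grate,disk] C=[ingot]
Tick 2: prefer B, take grate from B; A=[tile,jar,drum,nail,reel] B=[disk] C=[ingot,grate]
Tick 3: prefer A, take tile from A; A=[jar,drum,nail,reel] B=[disk] C=[ingot,grate,tile]

Answer: A tile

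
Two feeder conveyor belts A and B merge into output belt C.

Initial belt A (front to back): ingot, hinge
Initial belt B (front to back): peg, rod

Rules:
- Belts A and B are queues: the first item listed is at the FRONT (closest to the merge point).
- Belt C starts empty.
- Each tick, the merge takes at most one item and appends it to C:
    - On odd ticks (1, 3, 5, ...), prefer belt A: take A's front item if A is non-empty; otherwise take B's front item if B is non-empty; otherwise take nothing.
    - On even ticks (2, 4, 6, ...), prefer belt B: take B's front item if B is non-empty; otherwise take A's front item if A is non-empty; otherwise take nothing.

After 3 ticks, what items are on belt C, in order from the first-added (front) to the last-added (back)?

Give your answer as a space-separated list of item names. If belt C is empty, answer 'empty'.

Tick 1: prefer A, take ingot from A; A=[hinge] B=[peg,rod] C=[ingot]
Tick 2: prefer B, take peg from B; A=[hinge] B=[rod] C=[ingot,peg]
Tick 3: prefer A, take hinge from A; A=[-] B=[rod] C=[ingot,peg,hinge]

Answer: ingot peg hinge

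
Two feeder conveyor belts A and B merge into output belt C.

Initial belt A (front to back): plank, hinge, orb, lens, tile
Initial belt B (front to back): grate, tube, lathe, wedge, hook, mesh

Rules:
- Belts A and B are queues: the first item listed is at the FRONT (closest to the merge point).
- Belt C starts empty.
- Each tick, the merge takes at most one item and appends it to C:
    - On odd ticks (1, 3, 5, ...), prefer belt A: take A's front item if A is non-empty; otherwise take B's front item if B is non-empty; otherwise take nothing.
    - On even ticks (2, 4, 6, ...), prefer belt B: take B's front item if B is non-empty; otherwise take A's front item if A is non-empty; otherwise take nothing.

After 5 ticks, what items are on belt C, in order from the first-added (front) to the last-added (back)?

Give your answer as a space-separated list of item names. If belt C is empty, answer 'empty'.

Answer: plank grate hinge tube orb

Derivation:
Tick 1: prefer A, take plank from A; A=[hinge,orb,lens,tile] B=[grate,tube,lathe,wedge,hook,mesh] C=[plank]
Tick 2: prefer B, take grate from B; A=[hinge,orb,lens,tile] B=[tube,lathe,wedge,hook,mesh] C=[plank,grate]
Tick 3: prefer A, take hinge from A; A=[orb,lens,tile] B=[tube,lathe,wedge,hook,mesh] C=[plank,grate,hinge]
Tick 4: prefer B, take tube from B; A=[orb,lens,tile] B=[lathe,wedge,hook,mesh] C=[plank,grate,hinge,tube]
Tick 5: prefer A, take orb from A; A=[lens,tile] B=[lathe,wedge,hook,mesh] C=[plank,grate,hinge,tube,orb]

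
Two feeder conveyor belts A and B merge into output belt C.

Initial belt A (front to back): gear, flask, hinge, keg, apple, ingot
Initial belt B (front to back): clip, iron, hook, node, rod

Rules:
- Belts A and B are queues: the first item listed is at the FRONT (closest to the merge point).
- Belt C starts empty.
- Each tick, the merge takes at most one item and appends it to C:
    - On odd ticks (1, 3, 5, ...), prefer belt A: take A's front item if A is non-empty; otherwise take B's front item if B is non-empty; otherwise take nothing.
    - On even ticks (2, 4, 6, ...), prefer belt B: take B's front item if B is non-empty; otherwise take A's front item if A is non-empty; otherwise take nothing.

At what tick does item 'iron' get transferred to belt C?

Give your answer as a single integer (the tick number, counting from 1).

Answer: 4

Derivation:
Tick 1: prefer A, take gear from A; A=[flask,hinge,keg,apple,ingot] B=[clip,iron,hook,node,rod] C=[gear]
Tick 2: prefer B, take clip from B; A=[flask,hinge,keg,apple,ingot] B=[iron,hook,node,rod] C=[gear,clip]
Tick 3: prefer A, take flask from A; A=[hinge,keg,apple,ingot] B=[iron,hook,node,rod] C=[gear,clip,flask]
Tick 4: prefer B, take iron from B; A=[hinge,keg,apple,ingot] B=[hook,node,rod] C=[gear,clip,flask,iron]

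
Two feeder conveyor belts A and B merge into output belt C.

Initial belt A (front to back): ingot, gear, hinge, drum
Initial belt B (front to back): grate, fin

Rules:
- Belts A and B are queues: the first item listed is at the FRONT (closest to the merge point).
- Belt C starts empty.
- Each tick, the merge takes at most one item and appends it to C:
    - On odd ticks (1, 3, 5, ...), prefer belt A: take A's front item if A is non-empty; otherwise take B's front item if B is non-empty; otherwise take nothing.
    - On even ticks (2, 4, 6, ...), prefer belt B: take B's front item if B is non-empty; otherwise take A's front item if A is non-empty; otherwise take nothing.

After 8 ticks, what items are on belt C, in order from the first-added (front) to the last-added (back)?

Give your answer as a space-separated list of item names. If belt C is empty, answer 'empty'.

Tick 1: prefer A, take ingot from A; A=[gear,hinge,drum] B=[grate,fin] C=[ingot]
Tick 2: prefer B, take grate from B; A=[gear,hinge,drum] B=[fin] C=[ingot,grate]
Tick 3: prefer A, take gear from A; A=[hinge,drum] B=[fin] C=[ingot,grate,gear]
Tick 4: prefer B, take fin from B; A=[hinge,drum] B=[-] C=[ingot,grate,gear,fin]
Tick 5: prefer A, take hinge from A; A=[drum] B=[-] C=[ingot,grate,gear,fin,hinge]
Tick 6: prefer B, take drum from A; A=[-] B=[-] C=[ingot,grate,gear,fin,hinge,drum]
Tick 7: prefer A, both empty, nothing taken; A=[-] B=[-] C=[ingot,grate,gear,fin,hinge,drum]
Tick 8: prefer B, both empty, nothing taken; A=[-] B=[-] C=[ingot,grate,gear,fin,hinge,drum]

Answer: ingot grate gear fin hinge drum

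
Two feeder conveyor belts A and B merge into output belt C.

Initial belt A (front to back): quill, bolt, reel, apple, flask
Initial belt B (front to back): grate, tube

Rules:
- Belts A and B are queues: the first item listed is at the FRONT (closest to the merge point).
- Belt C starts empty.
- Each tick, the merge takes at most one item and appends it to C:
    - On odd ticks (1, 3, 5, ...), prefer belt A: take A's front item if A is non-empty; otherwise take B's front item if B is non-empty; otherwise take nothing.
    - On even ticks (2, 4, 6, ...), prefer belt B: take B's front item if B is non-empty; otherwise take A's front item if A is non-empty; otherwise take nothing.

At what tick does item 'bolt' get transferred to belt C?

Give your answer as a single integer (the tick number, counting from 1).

Answer: 3

Derivation:
Tick 1: prefer A, take quill from A; A=[bolt,reel,apple,flask] B=[grate,tube] C=[quill]
Tick 2: prefer B, take grate from B; A=[bolt,reel,apple,flask] B=[tube] C=[quill,grate]
Tick 3: prefer A, take bolt from A; A=[reel,apple,flask] B=[tube] C=[quill,grate,bolt]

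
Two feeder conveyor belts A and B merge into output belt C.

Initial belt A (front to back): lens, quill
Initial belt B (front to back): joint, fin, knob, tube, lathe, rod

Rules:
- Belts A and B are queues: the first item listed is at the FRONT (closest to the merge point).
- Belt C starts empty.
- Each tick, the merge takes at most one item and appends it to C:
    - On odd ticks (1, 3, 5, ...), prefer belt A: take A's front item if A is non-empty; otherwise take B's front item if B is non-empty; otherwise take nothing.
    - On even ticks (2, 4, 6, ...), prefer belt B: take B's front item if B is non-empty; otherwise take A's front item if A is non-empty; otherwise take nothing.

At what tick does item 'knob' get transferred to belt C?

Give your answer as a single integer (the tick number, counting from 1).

Tick 1: prefer A, take lens from A; A=[quill] B=[joint,fin,knob,tube,lathe,rod] C=[lens]
Tick 2: prefer B, take joint from B; A=[quill] B=[fin,knob,tube,lathe,rod] C=[lens,joint]
Tick 3: prefer A, take quill from A; A=[-] B=[fin,knob,tube,lathe,rod] C=[lens,joint,quill]
Tick 4: prefer B, take fin from B; A=[-] B=[knob,tube,lathe,rod] C=[lens,joint,quill,fin]
Tick 5: prefer A, take knob from B; A=[-] B=[tube,lathe,rod] C=[lens,joint,quill,fin,knob]

Answer: 5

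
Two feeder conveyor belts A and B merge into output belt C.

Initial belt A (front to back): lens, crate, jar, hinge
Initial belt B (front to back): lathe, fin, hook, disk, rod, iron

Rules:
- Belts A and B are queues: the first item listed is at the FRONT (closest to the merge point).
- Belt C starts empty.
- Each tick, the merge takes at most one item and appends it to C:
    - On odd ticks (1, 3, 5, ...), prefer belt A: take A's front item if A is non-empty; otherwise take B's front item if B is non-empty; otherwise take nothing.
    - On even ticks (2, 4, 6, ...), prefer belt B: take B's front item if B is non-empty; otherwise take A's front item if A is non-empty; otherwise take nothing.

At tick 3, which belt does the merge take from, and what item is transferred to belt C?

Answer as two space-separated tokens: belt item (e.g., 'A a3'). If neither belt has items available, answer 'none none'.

Tick 1: prefer A, take lens from A; A=[crate,jar,hinge] B=[lathe,fin,hook,disk,rod,iron] C=[lens]
Tick 2: prefer B, take lathe from B; A=[crate,jar,hinge] B=[fin,hook,disk,rod,iron] C=[lens,lathe]
Tick 3: prefer A, take crate from A; A=[jar,hinge] B=[fin,hook,disk,rod,iron] C=[lens,lathe,crate]

Answer: A crate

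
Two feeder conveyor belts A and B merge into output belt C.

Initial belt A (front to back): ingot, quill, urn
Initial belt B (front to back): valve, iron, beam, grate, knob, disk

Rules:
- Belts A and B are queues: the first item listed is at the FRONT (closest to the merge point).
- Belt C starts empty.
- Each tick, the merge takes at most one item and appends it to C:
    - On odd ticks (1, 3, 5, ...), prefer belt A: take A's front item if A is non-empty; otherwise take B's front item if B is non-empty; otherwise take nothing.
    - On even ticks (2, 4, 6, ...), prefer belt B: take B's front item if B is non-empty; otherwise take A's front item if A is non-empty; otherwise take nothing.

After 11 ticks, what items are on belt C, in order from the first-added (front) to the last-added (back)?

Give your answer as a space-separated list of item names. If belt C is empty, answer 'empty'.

Tick 1: prefer A, take ingot from A; A=[quill,urn] B=[valve,iron,beam,grate,knob,disk] C=[ingot]
Tick 2: prefer B, take valve from B; A=[quill,urn] B=[iron,beam,grate,knob,disk] C=[ingot,valve]
Tick 3: prefer A, take quill from A; A=[urn] B=[iron,beam,grate,knob,disk] C=[ingot,valve,quill]
Tick 4: prefer B, take iron from B; A=[urn] B=[beam,grate,knob,disk] C=[ingot,valve,quill,iron]
Tick 5: prefer A, take urn from A; A=[-] B=[beam,grate,knob,disk] C=[ingot,valve,quill,iron,urn]
Tick 6: prefer B, take beam from B; A=[-] B=[grate,knob,disk] C=[ingot,valve,quill,iron,urn,beam]
Tick 7: prefer A, take grate from B; A=[-] B=[knob,disk] C=[ingot,valve,quill,iron,urn,beam,grate]
Tick 8: prefer B, take knob from B; A=[-] B=[disk] C=[ingot,valve,quill,iron,urn,beam,grate,knob]
Tick 9: prefer A, take disk from B; A=[-] B=[-] C=[ingot,valve,quill,iron,urn,beam,grate,knob,disk]
Tick 10: prefer B, both empty, nothing taken; A=[-] B=[-] C=[ingot,valve,quill,iron,urn,beam,grate,knob,disk]
Tick 11: prefer A, both empty, nothing taken; A=[-] B=[-] C=[ingot,valve,quill,iron,urn,beam,grate,knob,disk]

Answer: ingot valve quill iron urn beam grate knob disk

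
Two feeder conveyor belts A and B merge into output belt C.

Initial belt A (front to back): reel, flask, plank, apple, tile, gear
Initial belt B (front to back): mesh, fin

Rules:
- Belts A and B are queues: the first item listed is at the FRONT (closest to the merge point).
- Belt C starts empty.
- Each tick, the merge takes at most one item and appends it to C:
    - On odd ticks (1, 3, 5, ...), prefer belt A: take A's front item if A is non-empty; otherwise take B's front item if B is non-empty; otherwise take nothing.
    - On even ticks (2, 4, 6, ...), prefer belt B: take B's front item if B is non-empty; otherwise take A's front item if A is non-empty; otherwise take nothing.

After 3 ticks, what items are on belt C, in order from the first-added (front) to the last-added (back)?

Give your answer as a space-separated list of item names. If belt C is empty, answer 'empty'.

Answer: reel mesh flask

Derivation:
Tick 1: prefer A, take reel from A; A=[flask,plank,apple,tile,gear] B=[mesh,fin] C=[reel]
Tick 2: prefer B, take mesh from B; A=[flask,plank,apple,tile,gear] B=[fin] C=[reel,mesh]
Tick 3: prefer A, take flask from A; A=[plank,apple,tile,gear] B=[fin] C=[reel,mesh,flask]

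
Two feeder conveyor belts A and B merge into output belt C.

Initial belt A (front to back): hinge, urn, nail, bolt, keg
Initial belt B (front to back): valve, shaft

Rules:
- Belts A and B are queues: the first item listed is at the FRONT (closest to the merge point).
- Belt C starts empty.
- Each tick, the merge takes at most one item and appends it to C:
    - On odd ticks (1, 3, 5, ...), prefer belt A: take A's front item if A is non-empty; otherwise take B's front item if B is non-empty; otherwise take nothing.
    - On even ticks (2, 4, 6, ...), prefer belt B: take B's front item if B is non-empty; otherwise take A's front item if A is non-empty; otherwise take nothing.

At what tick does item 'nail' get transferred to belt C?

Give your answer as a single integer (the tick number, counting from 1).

Answer: 5

Derivation:
Tick 1: prefer A, take hinge from A; A=[urn,nail,bolt,keg] B=[valve,shaft] C=[hinge]
Tick 2: prefer B, take valve from B; A=[urn,nail,bolt,keg] B=[shaft] C=[hinge,valve]
Tick 3: prefer A, take urn from A; A=[nail,bolt,keg] B=[shaft] C=[hinge,valve,urn]
Tick 4: prefer B, take shaft from B; A=[nail,bolt,keg] B=[-] C=[hinge,valve,urn,shaft]
Tick 5: prefer A, take nail from A; A=[bolt,keg] B=[-] C=[hinge,valve,urn,shaft,nail]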